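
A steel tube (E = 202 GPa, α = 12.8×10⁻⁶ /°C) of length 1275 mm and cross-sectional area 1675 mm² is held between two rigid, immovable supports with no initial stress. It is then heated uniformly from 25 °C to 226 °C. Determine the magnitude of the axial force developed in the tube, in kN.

P ≈ 871 kN (compressive)

Full restraint means ε = 0, so the stress is σ = EαΔT = 202×10³ × 12.8×10⁻⁶ × 201 = 519.7 MPa.
P = AEαΔT = 1675 × 202×10³ × 12.8×10⁻⁶ × 201 = 870.5 kN (compressive).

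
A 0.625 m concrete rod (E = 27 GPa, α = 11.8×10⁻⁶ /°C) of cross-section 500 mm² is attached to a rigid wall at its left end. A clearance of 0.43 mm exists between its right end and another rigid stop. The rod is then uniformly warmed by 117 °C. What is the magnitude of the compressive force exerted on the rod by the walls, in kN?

P ≈ 9.35 kN

Unrestrained expansion: δ_free = αΔT L = 11.8×10⁻⁶ × 117 × 625 = 0.8629 mm.
This exceeds the 0.43 mm gap, so the wall pushes back. The portion of expansion that must be recovered elastically is δ_free − gap = 0.8629 − 0.43 = 0.4329 mm.
Compatibility: PL/(AE) = 0.4329 mm, so σ = P/A = E × (0.4329/625) = 18.7 MPa.
Force on the wall = σA = 18.7 × 500 mm² = 9.35 kN.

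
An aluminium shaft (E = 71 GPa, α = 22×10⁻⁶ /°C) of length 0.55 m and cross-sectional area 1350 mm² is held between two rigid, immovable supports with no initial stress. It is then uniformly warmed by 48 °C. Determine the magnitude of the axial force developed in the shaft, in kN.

P ≈ 101 kN (compressive)

The ends cannot move, so σ = EαΔT = 71×10³ × 22×10⁻⁶ × 48 = 74.98 MPa.
Then P = σA = 74.98 × 1350 mm² = 101.2 kN, compressive.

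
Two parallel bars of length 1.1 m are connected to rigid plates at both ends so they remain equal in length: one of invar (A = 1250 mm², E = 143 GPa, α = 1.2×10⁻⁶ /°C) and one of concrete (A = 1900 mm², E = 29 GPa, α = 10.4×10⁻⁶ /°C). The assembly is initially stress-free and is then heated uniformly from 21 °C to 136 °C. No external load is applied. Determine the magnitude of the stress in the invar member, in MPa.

The concrete has the larger α, so on heating it would change length more than the invar if both were free. The rigid plates force a common final length, so the concrete is put into compression and the invar into tension, with equal and opposite forces P (no external load).
Compatibility of the two members (thermal + elastic change equal): (α₁ − α₂)ΔT = P·[1/(A₁E₁) + 1/(A₂E₂)].
|α₁ − α₂|·ΔT = 9.2×10⁻⁶ × 115 = 0.001058.
1/(A₁E₁) + 1/(A₂E₂) = 1/(1250×143×10³) + 1/(1900×29×10³) = 2.374×10⁻⁸ N⁻¹.
So P = 0.001058 / 2.374×10⁻⁸ = 44.56 kN.
σ_{invar} = P/A₁ = 44560/1250 = 35.65 MPa, tensile.

σ ≈ 35.6 MPa (tensile)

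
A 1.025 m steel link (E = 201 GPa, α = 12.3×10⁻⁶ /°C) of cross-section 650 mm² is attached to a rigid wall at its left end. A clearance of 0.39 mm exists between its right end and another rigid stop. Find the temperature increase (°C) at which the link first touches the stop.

ΔT ≈ 30.9 °C

The gap closes when αΔT L = 0.39 mm, since the link is still unstressed at that instant.
So ΔT = g/(αL) = 0.39/(12.3×10⁻⁶ × 1025) = 30.93 °C.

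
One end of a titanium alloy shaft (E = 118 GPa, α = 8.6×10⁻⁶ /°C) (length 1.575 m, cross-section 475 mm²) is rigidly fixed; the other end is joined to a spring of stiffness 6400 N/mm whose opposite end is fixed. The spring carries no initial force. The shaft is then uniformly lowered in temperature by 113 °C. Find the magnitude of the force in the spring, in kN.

P ≈ 8.3 kN

The unrestrained thermal change is αΔT L = 8.6×10⁻⁶ × 113 × 1575 = 1.531 mm.
Let P be the tensile force in the spring. The shaft extends elastically by PL/(AE) and the spring stretches by P/k; together these equal δ_free.
So P = δ_free / [L/(AE) + 1/k] = 1.531 / [ 1575/(475×118×10³) + 1/(6400) ].
P = 1.531 / 0.0001843 = 8303 N.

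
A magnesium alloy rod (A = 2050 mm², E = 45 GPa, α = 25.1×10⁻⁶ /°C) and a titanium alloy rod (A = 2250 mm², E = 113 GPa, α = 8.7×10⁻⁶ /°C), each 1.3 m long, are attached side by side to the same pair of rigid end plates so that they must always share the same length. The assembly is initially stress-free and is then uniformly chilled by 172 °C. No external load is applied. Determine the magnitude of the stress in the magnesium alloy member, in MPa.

Both members must finish at the same length. With the larger α, the magnesium alloy tends to over-contract; the plates restrain it, putting the magnesium alloy in tension and the titanium alloy in compression. With no external load the two internal forces are equal and opposite, magnitude P.
Equating the net (thermal + elastic) strains gives |α₁ − α₂|·ΔT = P·[1/(A₁E₁) + 1/(A₂E₂)].
|α₁ − α₂|·ΔT = 16.4×10⁻⁶ × 172 = 0.002821.
1/(A₁E₁) + 1/(A₂E₂) = 1/(2050×45×10³) + 1/(2250×113×10³) = 1.477×10⁻⁸ N⁻¹.
P = 0.002821 / 1.477×10⁻⁸ = 190900 N = 190.9 kN.
σ_{magnesium alloy} = P/A₁ = 190900/2050 = 93.14 MPa, tensile.

σ ≈ 93.1 MPa (tensile)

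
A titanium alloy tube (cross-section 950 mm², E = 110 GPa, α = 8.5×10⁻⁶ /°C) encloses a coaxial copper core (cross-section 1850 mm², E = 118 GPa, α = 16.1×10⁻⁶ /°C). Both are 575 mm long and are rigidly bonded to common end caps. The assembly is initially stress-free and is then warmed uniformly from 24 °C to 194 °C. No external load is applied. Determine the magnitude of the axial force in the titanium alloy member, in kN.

P ≈ 91.3 kN (tensile in the titanium alloy)

The copper has the larger α, so on heating it would change length more than the titanium alloy if both were free. The rigid plates force a common final length, so the copper is put into compression and the titanium alloy into tension, with equal and opposite forces P (no external load).
Setting the final lengths equal and cancelling L: (α₁ − α₂)ΔT = P/(A₁E₁) + P/(A₂E₂).
|α₁ − α₂|·ΔT = 7.6×10⁻⁶ × 170 = 0.001292.
1/(A₁E₁) + 1/(A₂E₂) = 1/(950×110×10³) + 1/(1850×118×10³) = 1.415×10⁻⁸ N⁻¹.
So P = 0.001292 / 1.415×10⁻⁸ = 91.31 kN.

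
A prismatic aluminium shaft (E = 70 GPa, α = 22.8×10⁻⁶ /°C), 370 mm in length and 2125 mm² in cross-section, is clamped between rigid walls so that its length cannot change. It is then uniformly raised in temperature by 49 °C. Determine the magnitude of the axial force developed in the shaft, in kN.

With zero net strain, σ = E·αΔT = 70 GPa × 22.8×10⁻⁶ × 49 = 78.2 MPa.
Axial force P = σA = 78.2 × 2125 = 166200 N = 166.2 kN, compressive.

P ≈ 166 kN (compressive)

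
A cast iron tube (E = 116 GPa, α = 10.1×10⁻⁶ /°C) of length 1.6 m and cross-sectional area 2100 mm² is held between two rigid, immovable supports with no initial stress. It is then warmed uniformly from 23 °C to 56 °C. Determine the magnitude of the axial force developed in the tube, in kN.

P ≈ 81.2 kN (compressive)

With zero net strain, σ = E·αΔT = 116 GPa × 10.1×10⁻⁶ × 33 = 38.66 MPa.
Then P = σA = 38.66 × 2100 mm² = 81.19 kN, compressive.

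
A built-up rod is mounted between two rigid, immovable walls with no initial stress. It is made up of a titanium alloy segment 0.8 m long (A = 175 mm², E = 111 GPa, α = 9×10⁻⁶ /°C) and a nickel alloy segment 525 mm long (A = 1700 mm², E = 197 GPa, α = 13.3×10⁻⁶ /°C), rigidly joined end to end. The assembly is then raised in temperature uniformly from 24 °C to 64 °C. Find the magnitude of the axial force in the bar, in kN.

Free thermal expansion of the whole bar: Σ αᵢΔT Lᵢ = 9×10⁻⁶×40×800 + 13.3×10⁻⁶×40×525 = 0.5673 mm.
Since the ends are fixed, an axial force P builds up, equal in every segment, with P · Σ Lᵢ/(AᵢEᵢ) = δ_free.
The series flexibility is Σ Lᵢ/(AᵢEᵢ) = 800/(175×111×10³) + 525/(1700×197×10³) = 4.275×10⁻⁵ mm/N.
P = 0.5673 / 4.275×10⁻⁵ = 13270 N = 13.27 kN, compressive.

P ≈ 13.3 kN (compressive)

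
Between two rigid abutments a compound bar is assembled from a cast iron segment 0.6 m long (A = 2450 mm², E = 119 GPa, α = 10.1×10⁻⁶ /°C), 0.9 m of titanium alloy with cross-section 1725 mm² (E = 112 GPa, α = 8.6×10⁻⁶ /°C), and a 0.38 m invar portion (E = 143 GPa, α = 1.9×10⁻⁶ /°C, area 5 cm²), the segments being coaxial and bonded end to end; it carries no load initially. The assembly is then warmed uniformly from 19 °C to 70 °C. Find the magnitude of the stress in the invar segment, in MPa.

Free thermal expansion of the whole bar: Σ αᵢΔT Lᵢ = 10.1×10⁻⁶×51×600 + 8.6×10⁻⁶×51×900 + 1.9×10⁻⁶×51×380 = 0.7406 mm.
The walls prevent any net length change, so an axial force P (same in every segment) develops. Compatibility: P · Σ Lᵢ/(AᵢEᵢ) = δ_free.
Σ Lᵢ/(AᵢEᵢ) = 600/(2450×119×10³) + 900/(1725×112×10³) + 380/(500×143×10³) = 1.203×10⁻⁵ mm/N.
Hence P = δ_free / Σ(L/AE) = 0.7406/1.203×10⁻⁵ = 61.56 kN (compressive).
σ_{invar} = P / A = 61560 / 500 = 123.1 MPa.

σ ≈ 123 MPa (compressive)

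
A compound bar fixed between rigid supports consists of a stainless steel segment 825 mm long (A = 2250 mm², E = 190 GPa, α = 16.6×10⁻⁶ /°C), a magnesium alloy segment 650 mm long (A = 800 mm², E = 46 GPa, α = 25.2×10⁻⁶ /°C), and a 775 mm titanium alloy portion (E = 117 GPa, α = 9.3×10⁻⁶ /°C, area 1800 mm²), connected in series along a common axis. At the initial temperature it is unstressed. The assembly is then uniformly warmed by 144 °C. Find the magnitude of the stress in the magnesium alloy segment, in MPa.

Free thermal expansion of the whole bar: Σ αᵢΔT Lᵢ = 16.6×10⁻⁶×144×825 + 25.2×10⁻⁶×144×650 + 9.3×10⁻⁶×144×775 = 5.369 mm.
The rigid supports impose zero overall length change; the single axial force P common to all segments must satisfy P Σ Lᵢ/(AᵢEᵢ) = δ_free.
The series flexibility is Σ Lᵢ/(AᵢEᵢ) = 825/(2250×190×10³) + 650/(800×46×10³) + 775/(1800×117×10³) = 2.327×10⁻⁵ mm/N.
Hence P = δ_free / Σ(L/AE) = 5.369/2.327×10⁻⁵ = 230.7 kN (compressive).
σ_{magnesium alloy} = P / A = 230700 / 800 = 288.4 MPa.

σ ≈ 288 MPa (compressive)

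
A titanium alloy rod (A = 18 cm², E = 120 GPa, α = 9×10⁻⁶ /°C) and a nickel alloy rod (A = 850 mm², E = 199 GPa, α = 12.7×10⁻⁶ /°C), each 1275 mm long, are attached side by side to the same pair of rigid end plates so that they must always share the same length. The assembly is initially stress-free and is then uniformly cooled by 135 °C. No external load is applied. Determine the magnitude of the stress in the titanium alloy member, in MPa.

σ ≈ 26.3 MPa (compressive)

The nickel alloy has the larger α, so on cooling it would change length more than the titanium alloy if both were free. The rigid plates force a common final length, so the nickel alloy is put into tension and the titanium alloy into compression, with equal and opposite forces P (no external load).
Setting the final lengths equal and cancelling L: (α₁ − α₂)ΔT = P/(A₁E₁) + P/(A₂E₂).
|α₁ − α₂|·ΔT = 3.7×10⁻⁶ × 135 = 0.0004995.
1/(A₁E₁) + 1/(A₂E₂) = 1/(1800×120×10³) + 1/(850×199×10³) = 1.054×10⁻⁸ N⁻¹.
So P = 0.0004995 / 1.054×10⁻⁸ = 47.38 kN.
σ_{titanium alloy} = P/A₁ = 47380/1800 = 26.32 MPa, compressive.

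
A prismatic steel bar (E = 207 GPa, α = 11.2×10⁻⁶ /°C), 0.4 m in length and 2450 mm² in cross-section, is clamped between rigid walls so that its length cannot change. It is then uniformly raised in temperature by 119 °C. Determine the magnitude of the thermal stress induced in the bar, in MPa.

σ ≈ 276 MPa (compressive)

Because both ends are immovable the net strain is zero, and the suppressed thermal strain is αΔT = 11.2×10⁻⁶ × 119 = 1332.8×10⁻⁶.
The stress required to suppress this strain is σ = Eε = 207×10³ × 1332.8×10⁻⁶ = 275.9 MPa, compressive since the bar is trying to expand.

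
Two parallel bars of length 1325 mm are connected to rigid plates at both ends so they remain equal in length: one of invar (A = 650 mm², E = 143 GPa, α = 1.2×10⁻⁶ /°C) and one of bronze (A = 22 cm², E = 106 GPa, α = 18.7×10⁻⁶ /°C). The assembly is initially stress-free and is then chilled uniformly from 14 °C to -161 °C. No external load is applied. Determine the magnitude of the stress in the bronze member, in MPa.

σ ≈ 92.5 MPa (tensile)

Both members must finish at the same length. With the larger α, the bronze tends to over-contract; the plates restrain it, putting the bronze in tension and the invar in compression. With no external load the two internal forces are equal and opposite, magnitude P.
Equating the net (thermal + elastic) strains gives |α₁ − α₂|·ΔT = P·[1/(A₁E₁) + 1/(A₂E₂)].
|α₁ − α₂|·ΔT = 17.5×10⁻⁶ × 175 = 0.003062.
1/(A₁E₁) + 1/(A₂E₂) = 1/(650×143×10³) + 1/(2200×106×10³) = 1.505×10⁻⁸ N⁻¹.
So P = 0.003062 / 1.505×10⁻⁸ = 203.5 kN.
σ_{bronze} = P/A₂ = 203500/2200 = 92.52 MPa, tensile.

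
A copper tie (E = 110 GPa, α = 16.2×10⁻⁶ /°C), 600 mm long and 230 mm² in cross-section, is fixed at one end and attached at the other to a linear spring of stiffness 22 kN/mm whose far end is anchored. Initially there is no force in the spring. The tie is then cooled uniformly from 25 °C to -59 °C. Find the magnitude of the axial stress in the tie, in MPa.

If the spring were absent the tie would shorten by αΔT L = 16.2×10⁻⁶ × 84 × 600 = 0.8165 mm.
With a force P in the spring, the elastic change of the tie is PL/(AE) and that of the spring is P/k; compatibility requires their sum to equal δ_free.
So P = δ_free / [L/(AE) + 1/k] = 0.8165 / [ 600/(230×110×10³) + 1/(22×10³) ].
P = 0.8165 / 6.917×10⁻⁵ = 11800 N.
σ = P/A = 11800/230 = 51.32 MPa.

σ ≈ 51.3 MPa (tensile)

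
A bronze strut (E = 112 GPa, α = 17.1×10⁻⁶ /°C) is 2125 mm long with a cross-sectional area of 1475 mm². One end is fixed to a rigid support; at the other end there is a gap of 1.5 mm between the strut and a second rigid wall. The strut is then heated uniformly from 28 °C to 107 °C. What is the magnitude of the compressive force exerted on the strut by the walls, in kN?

Free thermal elongation = αΔT L = 17.1×10⁻⁶ × 79 × 2125 = 2.871 mm.
After closing the 1.5 mm clearance, 2.871 − 1.5 = 1.371 mm of expansion remains to be suppressed by the wall.
That suppressed elongation corresponds to σ = E·Δ/L = 112×10³ × 1.371/2125 = 72.24 MPa.
P = σA = 72.24 × 1475 = 106.6 kN.

P ≈ 107 kN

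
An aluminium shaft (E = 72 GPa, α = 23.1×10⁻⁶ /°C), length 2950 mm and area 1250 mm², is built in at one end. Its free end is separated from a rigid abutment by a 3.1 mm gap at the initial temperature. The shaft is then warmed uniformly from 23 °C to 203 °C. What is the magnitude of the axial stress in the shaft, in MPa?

σ ≈ 224 MPa (compressive)

If the wall were absent the shaft would grow by αΔT L = 23.1×10⁻⁶ × 180 × 2950 = 12.27 mm.
The gap closes (δ_free > 3.1 mm) and the wall then resists a further 12.27 − 3.1 = 9.166 mm of expansion.
So σ = E(δ_free − g)/L = 72×10³ × 9.166/2950 = 223.7 MPa.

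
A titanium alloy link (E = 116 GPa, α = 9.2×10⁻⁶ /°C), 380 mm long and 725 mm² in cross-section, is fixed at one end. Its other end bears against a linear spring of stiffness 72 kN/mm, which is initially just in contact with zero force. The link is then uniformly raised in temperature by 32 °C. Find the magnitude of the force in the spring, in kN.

Free thermal expansion: δ_free = αΔT L = 9.2×10⁻⁶ × 32 × 380 = 0.1119 mm.
Let P be the compressive force at the spring. The link shortens elastically by PL/(AE) and the spring compresses by P/k; together these equal δ_free.
P [ L/(AE) + 1/k ] = δ_free → P [ 380/(725×116×10³) + 1/(72×10³) ] = 0.1119.
P = 0.1119 / 1.841×10⁻⁵ = 6078 N.

P ≈ 6.08 kN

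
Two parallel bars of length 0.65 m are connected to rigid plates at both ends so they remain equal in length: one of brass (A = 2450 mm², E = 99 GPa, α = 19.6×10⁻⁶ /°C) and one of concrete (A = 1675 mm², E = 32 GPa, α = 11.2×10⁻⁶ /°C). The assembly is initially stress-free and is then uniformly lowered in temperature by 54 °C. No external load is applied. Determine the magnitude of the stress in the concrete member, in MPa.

The brass has the larger α, so on cooling it would change length more than the concrete if both were free. The rigid plates force a common final length, so the brass is put into tension and the concrete into compression, with equal and opposite forces P (no external load).
Equating the net (thermal + elastic) strains gives |α₁ − α₂|·ΔT = P·[1/(A₁E₁) + 1/(A₂E₂)].
|α₁ − α₂|·ΔT = 8.4×10⁻⁶ × 54 = 0.0004536.
1/(A₁E₁) + 1/(A₂E₂) = 1/(2450×99×10³) + 1/(1675×32×10³) = 2.278×10⁻⁸ N⁻¹.
P = 0.0004536 / 2.278×10⁻⁸ = 19910 N = 19.91 kN.
σ_{concrete} = P/A₂ = 19910/1675 = 11.89 MPa, compressive.

σ ≈ 11.9 MPa (compressive)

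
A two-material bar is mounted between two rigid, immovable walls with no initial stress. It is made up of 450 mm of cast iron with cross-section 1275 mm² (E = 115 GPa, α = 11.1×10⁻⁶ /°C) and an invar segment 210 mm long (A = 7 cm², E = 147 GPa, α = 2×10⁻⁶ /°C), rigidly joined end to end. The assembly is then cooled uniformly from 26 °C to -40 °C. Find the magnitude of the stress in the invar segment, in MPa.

With the walls removed the bar would change length by δ_free = Σ αᵢΔT Lᵢ = 11.1×10⁻⁶×66×450 + 2×10⁻⁶×66×210 = 0.3574 mm.
Since the ends are fixed, an axial force P builds up, equal in every segment, with P · Σ Lᵢ/(AᵢEᵢ) = δ_free.
The series flexibility is Σ Lᵢ/(AᵢEᵢ) = 450/(1275×115×10³) + 210/(700×147×10³) = 5.11×10⁻⁶ mm/N.
P = 0.3574 / 5.11×10⁻⁶ = 69940 N = 69.94 kN, tensile.
σ_{invar} = P / A = 69940 / 700 = 99.92 MPa.

σ ≈ 99.9 MPa (tensile)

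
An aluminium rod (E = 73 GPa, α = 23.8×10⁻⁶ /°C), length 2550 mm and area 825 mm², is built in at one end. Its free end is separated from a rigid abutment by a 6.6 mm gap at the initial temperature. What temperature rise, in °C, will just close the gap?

ΔT ≈ 109 °C

Contact occurs when the free expansion equals the gap: αΔT L = 6.6 mm.
ΔT = 6.6 / (23.8×10⁻⁶ × 2550) = 108.7 °C.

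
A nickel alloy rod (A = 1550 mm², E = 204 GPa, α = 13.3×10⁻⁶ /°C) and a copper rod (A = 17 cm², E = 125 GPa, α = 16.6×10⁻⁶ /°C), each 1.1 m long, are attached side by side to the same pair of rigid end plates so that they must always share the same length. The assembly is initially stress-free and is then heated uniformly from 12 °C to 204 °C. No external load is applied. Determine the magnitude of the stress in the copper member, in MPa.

σ ≈ 47.4 MPa (compressive)

Both members must finish at the same length. With the larger α, the copper tends to over-expand; the plates restrain it, putting the copper in compression and the nickel alloy in tension. With no external load the two internal forces are equal and opposite, magnitude P.
Equating the net (thermal + elastic) strains gives |α₁ − α₂|·ΔT = P·[1/(A₁E₁) + 1/(A₂E₂)].
|α₁ − α₂|·ΔT = 3.3×10⁻⁶ × 192 = 0.0006336.
1/(A₁E₁) + 1/(A₂E₂) = 1/(1550×204×10³) + 1/(1700×125×10³) = 7.868×10⁻⁹ N⁻¹.
P = 0.0006336 / 7.868×10⁻⁹ = 80520 N = 80.52 kN.
σ_{copper} = P/A₂ = 80520/1700 = 47.37 MPa, compressive.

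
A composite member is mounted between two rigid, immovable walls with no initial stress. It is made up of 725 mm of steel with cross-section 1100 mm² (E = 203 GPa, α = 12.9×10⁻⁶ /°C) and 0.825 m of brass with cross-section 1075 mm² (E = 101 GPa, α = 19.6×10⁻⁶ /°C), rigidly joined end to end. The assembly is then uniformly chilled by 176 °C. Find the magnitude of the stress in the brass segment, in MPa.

σ ≈ 385 MPa (tensile)

With the walls removed the bar would change length by δ_free = Σ αᵢΔT Lᵢ = 12.9×10⁻⁶×176×725 + 19.6×10⁻⁶×176×825 = 4.492 mm.
Since the ends are fixed, an axial force P builds up, equal in every segment, with P · Σ Lᵢ/(AᵢEᵢ) = δ_free.
The series flexibility is Σ Lᵢ/(AᵢEᵢ) = 725/(1100×203×10³) + 825/(1075×101×10³) = 1.085×10⁻⁵ mm/N.
Hence P = δ_free / Σ(L/AE) = 4.492/1.085×10⁻⁵ = 414.2 kN (tensile).
σ_{brass} = P / A = 414200 / 1075 = 385.3 MPa.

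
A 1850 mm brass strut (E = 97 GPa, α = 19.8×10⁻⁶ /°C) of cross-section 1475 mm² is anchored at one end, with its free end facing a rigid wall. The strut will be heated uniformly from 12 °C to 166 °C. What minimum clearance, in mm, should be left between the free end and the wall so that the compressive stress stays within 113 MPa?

g ≈ 3.49 mm

With no wall the strut would lengthen by αΔT L = 19.8×10⁻⁶ × 154 × 1850 = 5.641 mm.
At the allowable stress the elastic shortening the wall may impose is σL/E = 113 × 1850 / (97×10³) = 2.155 mm.
The gap must absorb the remainder: g_min = 5.641 − 2.155 = 3.486 mm.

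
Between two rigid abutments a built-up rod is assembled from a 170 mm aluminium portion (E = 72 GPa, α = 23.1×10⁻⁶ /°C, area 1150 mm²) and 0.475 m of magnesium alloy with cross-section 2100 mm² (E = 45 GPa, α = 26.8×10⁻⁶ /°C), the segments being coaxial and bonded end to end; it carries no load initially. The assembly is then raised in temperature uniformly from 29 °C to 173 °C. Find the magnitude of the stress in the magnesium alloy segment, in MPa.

σ ≈ 161 MPa (compressive)

With the walls removed the bar would change length by δ_free = Σ αᵢΔT Lᵢ = 23.1×10⁻⁶×144×170 + 26.8×10⁻⁶×144×475 = 2.399 mm.
The walls prevent any net length change, so an axial force P (same in every segment) develops. Compatibility: P · Σ Lᵢ/(AᵢEᵢ) = δ_free.
Σ Lᵢ/(AᵢEᵢ) = 170/(1150×72×10³) + 475/(2100×45×10³) = 7.08×10⁻⁶ mm/N.
So P = 2.399 / 7.08×10⁻⁶ = 338.8 kN, compressive.
σ_{magnesium alloy} = P / A = 338800 / 2100 = 161.3 MPa.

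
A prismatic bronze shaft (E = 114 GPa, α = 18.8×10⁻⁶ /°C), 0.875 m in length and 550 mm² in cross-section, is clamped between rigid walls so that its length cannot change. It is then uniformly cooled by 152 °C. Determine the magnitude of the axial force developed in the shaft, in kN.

P ≈ 179 kN (tensile)

With zero net strain, σ = E·αΔT = 114 GPa × 18.8×10⁻⁶ × 152 = 325.8 MPa.
Then P = σA = 325.8 × 550 mm² = 179.2 kN, tensile.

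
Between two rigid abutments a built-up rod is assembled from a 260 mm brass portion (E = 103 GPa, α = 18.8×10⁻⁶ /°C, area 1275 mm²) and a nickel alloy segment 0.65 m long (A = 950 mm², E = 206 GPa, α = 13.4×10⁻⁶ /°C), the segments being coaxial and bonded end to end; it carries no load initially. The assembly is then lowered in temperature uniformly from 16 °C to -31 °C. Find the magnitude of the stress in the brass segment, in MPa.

σ ≈ 94.6 MPa (tensile)

With the walls removed the bar would change length by δ_free = Σ αᵢΔT Lᵢ = 18.8×10⁻⁶×47×260 + 13.4×10⁻⁶×47×650 = 0.6391 mm.
Since the ends are fixed, an axial force P builds up, equal in every segment, with P · Σ Lᵢ/(AᵢEᵢ) = δ_free.
The series flexibility is Σ Lᵢ/(AᵢEᵢ) = 260/(1275×103×10³) + 650/(950×206×10³) = 5.301×10⁻⁶ mm/N.
Hence P = δ_free / Σ(L/AE) = 0.6391/5.301×10⁻⁶ = 120.6 kN (tensile).
σ_{brass} = P / A = 120600 / 1275 = 94.56 MPa.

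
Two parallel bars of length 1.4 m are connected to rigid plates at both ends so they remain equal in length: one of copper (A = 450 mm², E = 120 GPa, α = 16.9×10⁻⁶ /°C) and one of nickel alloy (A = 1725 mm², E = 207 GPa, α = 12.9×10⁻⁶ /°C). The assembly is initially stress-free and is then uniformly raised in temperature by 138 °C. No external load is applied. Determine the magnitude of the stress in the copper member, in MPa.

σ ≈ 57.5 MPa (compressive)

The copper has the larger α, so on heating it would change length more than the nickel alloy if both were free. The rigid plates force a common final length, so the copper is put into compression and the nickel alloy into tension, with equal and opposite forces P (no external load).
Compatibility of the two members (thermal + elastic change equal): (α₁ − α₂)ΔT = P·[1/(A₁E₁) + 1/(A₂E₂)].
|α₁ − α₂|·ΔT = 4×10⁻⁶ × 138 = 0.000552.
1/(A₁E₁) + 1/(A₂E₂) = 1/(450×120×10³) + 1/(1725×207×10³) = 2.132×10⁻⁸ N⁻¹.
So P = 0.000552 / 2.132×10⁻⁸ = 25.89 kN.
σ_{copper} = P/A₁ = 25890/450 = 57.54 MPa, compressive.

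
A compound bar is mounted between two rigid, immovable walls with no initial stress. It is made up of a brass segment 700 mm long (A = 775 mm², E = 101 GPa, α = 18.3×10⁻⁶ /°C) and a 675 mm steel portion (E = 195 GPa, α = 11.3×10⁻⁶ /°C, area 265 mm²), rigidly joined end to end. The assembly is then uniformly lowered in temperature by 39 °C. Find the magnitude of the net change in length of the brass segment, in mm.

|ΔL| ≈ 0.176 mm

Free thermal contraction of the whole bar: Σ αᵢΔT Lᵢ = 18.3×10⁻⁶×39×700 + 11.3×10⁻⁶×39×675 = 0.7971 mm.
The walls prevent any net length change, so an axial force P (same in every segment) develops. Compatibility: P · Σ Lᵢ/(AᵢEᵢ) = δ_free.
Σ Lᵢ/(AᵢEᵢ) = 700/(775×101×10³) + 675/(265×195×10³) = 2.201×10⁻⁵ mm/N.
So P = 0.7971 / 2.201×10⁻⁵ = 36.22 kN, tensile.
For the brass segment, free thermal change = 18.3×10⁻⁶×39×700 = 0.4996 mm and elastic change from P = 36220×700/(775×101×10³) = 0.3239 mm; these oppose, so the net change is 0.176 mm (segment shortens).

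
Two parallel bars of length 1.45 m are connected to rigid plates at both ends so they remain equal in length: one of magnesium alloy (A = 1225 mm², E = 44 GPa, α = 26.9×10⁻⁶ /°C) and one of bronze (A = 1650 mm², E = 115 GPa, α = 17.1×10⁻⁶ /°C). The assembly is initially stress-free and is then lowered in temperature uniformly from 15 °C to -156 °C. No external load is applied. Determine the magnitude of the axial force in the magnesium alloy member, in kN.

Equilibrium of a rigid end plate with no external load gives equal and opposite internal forces ±P in the two members. Since α_{magnesium alloy} > α_{bronze}, cooling drives the magnesium alloy into tension and the bronze into compression.
Equating the net (thermal + elastic) strains gives |α₁ − α₂|·ΔT = P·[1/(A₁E₁) + 1/(A₂E₂)].
|α₁ − α₂|·ΔT = 9.8×10⁻⁶ × 171 = 0.001676.
1/(A₁E₁) + 1/(A₂E₂) = 1/(1225×44×10³) + 1/(1650×115×10³) = 2.382×10⁻⁸ N⁻¹.
So P = 0.001676 / 2.382×10⁻⁸ = 70.34 kN.

P ≈ 70.3 kN (tensile in the magnesium alloy)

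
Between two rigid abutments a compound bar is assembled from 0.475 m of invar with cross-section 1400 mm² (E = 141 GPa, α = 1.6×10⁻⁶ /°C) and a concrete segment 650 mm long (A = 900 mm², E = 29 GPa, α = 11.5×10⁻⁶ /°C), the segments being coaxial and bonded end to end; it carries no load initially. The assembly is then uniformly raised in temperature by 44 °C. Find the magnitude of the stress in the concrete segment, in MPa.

σ ≈ 14.7 MPa (compressive)

If the supports were absent, the total length change would be Σ αᵢΔT Lᵢ = 1.6×10⁻⁶×44×475 + 11.5×10⁻⁶×44×650 = 0.3623 mm.
Since the ends are fixed, an axial force P builds up, equal in every segment, with P · Σ Lᵢ/(AᵢEᵢ) = δ_free.
The series flexibility is Σ Lᵢ/(AᵢEᵢ) = 475/(1400×141×10³) + 650/(900×29×10³) = 2.731×10⁻⁵ mm/N.
So P = 0.3623 / 2.731×10⁻⁵ = 13.27 kN, compressive.
σ_{concrete} = P / A = 13270 / 900 = 14.74 MPa.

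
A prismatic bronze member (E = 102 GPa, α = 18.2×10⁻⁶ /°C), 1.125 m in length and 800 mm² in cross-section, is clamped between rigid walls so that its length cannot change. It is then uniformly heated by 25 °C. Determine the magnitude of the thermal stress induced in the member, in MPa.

σ ≈ 46.4 MPa (compressive)

Because both ends are immovable the net strain is zero, and the suppressed thermal strain is αΔT = 18.2×10⁻⁶ × 25 = 455×10⁻⁶.
The stress required to suppress this strain is σ = Eε = 102×10³ × 455×10⁻⁶ = 46.41 MPa, compressive since the member is trying to expand.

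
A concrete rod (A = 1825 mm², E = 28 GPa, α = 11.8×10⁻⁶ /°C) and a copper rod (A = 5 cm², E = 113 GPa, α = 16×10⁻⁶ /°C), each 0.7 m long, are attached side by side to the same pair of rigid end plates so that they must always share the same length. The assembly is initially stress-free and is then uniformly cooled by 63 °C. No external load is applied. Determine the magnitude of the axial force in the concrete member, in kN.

The copper has the larger α, so on cooling it would change length more than the concrete if both were free. The rigid plates force a common final length, so the copper is put into tension and the concrete into compression, with equal and opposite forces P (no external load).
Equating the net (thermal + elastic) strains gives |α₁ − α₂|·ΔT = P·[1/(A₁E₁) + 1/(A₂E₂)].
|α₁ − α₂|·ΔT = 4.2×10⁻⁶ × 63 = 0.0002646.
1/(A₁E₁) + 1/(A₂E₂) = 1/(1825×28×10³) + 1/(500×113×10³) = 3.727×10⁻⁸ N⁻¹.
So P = 0.0002646 / 3.727×10⁻⁸ = 7.1 kN.

P ≈ 7.1 kN (compressive in the concrete)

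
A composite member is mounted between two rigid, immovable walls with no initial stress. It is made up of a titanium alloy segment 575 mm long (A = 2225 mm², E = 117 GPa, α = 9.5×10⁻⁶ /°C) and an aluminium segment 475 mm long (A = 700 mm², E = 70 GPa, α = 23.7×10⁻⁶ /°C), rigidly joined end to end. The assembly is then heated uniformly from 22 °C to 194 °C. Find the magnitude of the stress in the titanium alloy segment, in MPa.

If the supports were absent, the total length change would be Σ αᵢΔT Lᵢ = 9.5×10⁻⁶×172×575 + 23.7×10⁻⁶×172×475 = 2.876 mm.
Since the ends are fixed, an axial force P builds up, equal in every segment, with P · Σ Lᵢ/(AᵢEᵢ) = δ_free.
The series flexibility is Σ Lᵢ/(AᵢEᵢ) = 575/(2225×117×10³) + 475/(700×70×10³) = 1.19×10⁻⁵ mm/N.
P = 2.876 / 1.19×10⁻⁵ = 241600 N = 241.6 kN, compressive.
σ_{titanium alloy} = P / A = 241600 / 2225 = 108.6 MPa.

σ ≈ 109 MPa (compressive)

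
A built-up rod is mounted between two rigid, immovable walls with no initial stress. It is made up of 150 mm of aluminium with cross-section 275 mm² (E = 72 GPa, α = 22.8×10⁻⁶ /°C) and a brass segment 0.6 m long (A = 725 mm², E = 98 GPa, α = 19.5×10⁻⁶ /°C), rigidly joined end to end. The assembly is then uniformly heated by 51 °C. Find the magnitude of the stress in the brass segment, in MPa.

σ ≈ 66.4 MPa (compressive)

With the walls removed the bar would change length by δ_free = Σ αᵢΔT Lᵢ = 22.8×10⁻⁶×51×150 + 19.5×10⁻⁶×51×600 = 0.7711 mm.
Since the ends are fixed, an axial force P builds up, equal in every segment, with P · Σ Lᵢ/(AᵢEᵢ) = δ_free.
Σ Lᵢ/(AᵢEᵢ) = 150/(275×72×10³) + 600/(725×98×10³) = 1.602×10⁻⁵ mm/N.
P = 0.7711 / 1.602×10⁻⁵ = 48130 N = 48.13 kN, compressive.
σ_{brass} = P / A = 48130 / 725 = 66.39 MPa.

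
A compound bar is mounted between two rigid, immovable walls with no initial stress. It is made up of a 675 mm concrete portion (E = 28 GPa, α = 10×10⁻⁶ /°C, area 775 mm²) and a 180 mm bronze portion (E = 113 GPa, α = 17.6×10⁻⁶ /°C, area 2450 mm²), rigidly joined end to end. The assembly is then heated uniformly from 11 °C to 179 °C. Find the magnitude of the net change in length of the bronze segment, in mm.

Free thermal expansion of the whole bar: Σ αᵢΔT Lᵢ = 10×10⁻⁶×168×675 + 17.6×10⁻⁶×168×180 = 1.666 mm.
The walls prevent any net length change, so an axial force P (same in every segment) develops. Compatibility: P · Σ Lᵢ/(AᵢEᵢ) = δ_free.
Σ Lᵢ/(AᵢEᵢ) = 675/(775×28×10³) + 180/(2450×113×10³) = 3.176×10⁻⁵ mm/N.
Hence P = δ_free / Σ(L/AE) = 1.666/3.176×10⁻⁵ = 52.47 kN (compressive).
For the bronze segment, free thermal change = 17.6×10⁻⁶×168×180 = 0.5322 mm and elastic change from P = 52470×180/(2450×113×10³) = 0.03411 mm; these oppose, so the net change is 0.498 mm (segment lengthens).

|ΔL| ≈ 0.498 mm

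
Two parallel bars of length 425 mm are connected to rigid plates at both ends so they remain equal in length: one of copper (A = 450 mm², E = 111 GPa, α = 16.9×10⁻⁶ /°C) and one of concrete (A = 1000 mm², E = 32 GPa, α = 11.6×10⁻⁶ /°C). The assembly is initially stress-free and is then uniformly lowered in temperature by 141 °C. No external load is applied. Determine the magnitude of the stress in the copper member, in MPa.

Both members must finish at the same length. With the larger α, the copper tends to over-contract; the plates restrain it, putting the copper in tension and the concrete in compression. With no external load the two internal forces are equal and opposite, magnitude P.
Equating the net (thermal + elastic) strains gives |α₁ − α₂|·ΔT = P·[1/(A₁E₁) + 1/(A₂E₂)].
|α₁ − α₂|·ΔT = 5.3×10⁻⁶ × 141 = 0.0007473.
1/(A₁E₁) + 1/(A₂E₂) = 1/(450×111×10³) + 1/(1000×32×10³) = 5.127×10⁻⁸ N⁻¹.
P = 0.0007473 / 5.127×10⁻⁸ = 14580 N = 14.58 kN.
σ_{copper} = P/A₁ = 14580/450 = 32.39 MPa, tensile.

σ ≈ 32.4 MPa (tensile)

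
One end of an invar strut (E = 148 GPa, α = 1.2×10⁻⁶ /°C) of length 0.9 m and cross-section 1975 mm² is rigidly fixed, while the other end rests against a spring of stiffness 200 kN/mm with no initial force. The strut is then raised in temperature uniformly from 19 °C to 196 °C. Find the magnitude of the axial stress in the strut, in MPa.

σ ≈ 12 MPa (compressive)

Free thermal expansion: δ_free = αΔT L = 1.2×10⁻⁶ × 177 × 900 = 0.1912 mm.
Let P be the compressive force at the spring. The strut shortens elastically by PL/(AE) and the spring compresses by P/k; together these equal δ_free.
P [ L/(AE) + 1/k ] = δ_free → P [ 900/(1975×148×10³) + 1/(200×10³) ] = 0.1912.
P = 0.1912 / 8.079×10⁻⁶ = 23660 N.
σ = P/A = 23660/1975 = 11.98 MPa.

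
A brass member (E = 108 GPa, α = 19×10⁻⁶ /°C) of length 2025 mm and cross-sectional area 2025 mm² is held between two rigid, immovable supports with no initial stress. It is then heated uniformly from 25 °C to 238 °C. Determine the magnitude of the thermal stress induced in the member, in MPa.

σ ≈ 437 MPa (compressive)

Because both ends are immovable the net strain is zero, and the suppressed thermal strain is αΔT = 19×10⁻⁶ × 213 = 4047×10⁻⁶.
Hence σ = E·αΔT = 108×10³ × 4047×10⁻⁶ = 437.1 MPa, compressive.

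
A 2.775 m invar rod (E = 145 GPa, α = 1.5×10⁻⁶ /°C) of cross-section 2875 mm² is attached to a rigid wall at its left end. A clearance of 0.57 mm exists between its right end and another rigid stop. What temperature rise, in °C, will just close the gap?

Contact occurs when the free expansion equals the gap: αΔT L = 0.57 mm.
So ΔT = g/(αL) = 0.57/(1.5×10⁻⁶ × 2775) = 136.9 °C.

ΔT ≈ 137 °C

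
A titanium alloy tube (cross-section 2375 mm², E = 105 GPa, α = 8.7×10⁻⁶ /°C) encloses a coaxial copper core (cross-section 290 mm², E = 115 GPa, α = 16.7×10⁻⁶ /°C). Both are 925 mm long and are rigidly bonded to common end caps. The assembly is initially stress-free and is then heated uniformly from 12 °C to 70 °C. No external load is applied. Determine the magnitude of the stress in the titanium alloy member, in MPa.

σ ≈ 5.75 MPa (tensile)

Both members must finish at the same length. With the larger α, the copper tends to over-expand; the plates restrain it, putting the copper in compression and the titanium alloy in tension. With no external load the two internal forces are equal and opposite, magnitude P.
Equating the net (thermal + elastic) strains gives |α₁ − α₂|·ΔT = P·[1/(A₁E₁) + 1/(A₂E₂)].
|α₁ − α₂|·ΔT = 8×10⁻⁶ × 58 = 0.000464.
1/(A₁E₁) + 1/(A₂E₂) = 1/(2375×105×10³) + 1/(290×115×10³) = 3.4×10⁻⁸ N⁻¹.
So P = 0.000464 / 3.4×10⁻⁸ = 13.65 kN.
σ_{titanium alloy} = P/A₁ = 13650/2375 = 5.747 MPa, tensile.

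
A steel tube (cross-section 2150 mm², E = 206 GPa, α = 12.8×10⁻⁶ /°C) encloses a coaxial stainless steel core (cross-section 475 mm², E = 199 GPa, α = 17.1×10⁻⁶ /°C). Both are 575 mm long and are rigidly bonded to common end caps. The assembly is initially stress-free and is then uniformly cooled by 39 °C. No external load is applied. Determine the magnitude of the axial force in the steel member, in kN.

Both members must finish at the same length. With the larger α, the stainless steel tends to over-contract; the plates restrain it, putting the stainless steel in tension and the steel in compression. With no external load the two internal forces are equal and opposite, magnitude P.
Equating the net (thermal + elastic) strains gives |α₁ − α₂|·ΔT = P·[1/(A₁E₁) + 1/(A₂E₂)].
|α₁ − α₂|·ΔT = 4.3×10⁻⁶ × 39 = 0.0001677.
1/(A₁E₁) + 1/(A₂E₂) = 1/(2150×206×10³) + 1/(475×199×10³) = 1.284×10⁻⁸ N⁻¹.
P = 0.0001677 / 1.284×10⁻⁸ = 13060 N = 13.06 kN.

P ≈ 13.1 kN (compressive in the steel)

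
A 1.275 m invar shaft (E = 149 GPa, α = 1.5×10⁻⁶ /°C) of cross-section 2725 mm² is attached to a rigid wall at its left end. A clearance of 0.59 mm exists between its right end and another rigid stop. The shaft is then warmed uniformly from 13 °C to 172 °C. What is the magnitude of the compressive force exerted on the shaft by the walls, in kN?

P ≈ 0 kN

If the wall were absent the shaft would grow by αΔT L = 1.5×10⁻⁶ × 159 × 1275 = 0.3041 mm.
This is smaller than the 0.59 mm clearance, so the shaft expands freely without reaching the stop — the stress is zero.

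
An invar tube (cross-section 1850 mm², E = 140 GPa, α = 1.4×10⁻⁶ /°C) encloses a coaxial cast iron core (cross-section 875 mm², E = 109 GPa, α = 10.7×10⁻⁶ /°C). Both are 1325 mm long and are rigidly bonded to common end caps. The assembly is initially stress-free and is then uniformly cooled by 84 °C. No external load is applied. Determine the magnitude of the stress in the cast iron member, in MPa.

σ ≈ 62.2 MPa (tensile)

Equilibrium of a rigid end plate with no external load gives equal and opposite internal forces ±P in the two members. Since α_{cast iron} > α_{invar}, cooling drives the cast iron into tension and the invar into compression.
Setting the final lengths equal and cancelling L: (α₁ − α₂)ΔT = P/(A₁E₁) + P/(A₂E₂).
|α₁ − α₂|·ΔT = 9.3×10⁻⁶ × 84 = 0.0007812.
1/(A₁E₁) + 1/(A₂E₂) = 1/(1850×140×10³) + 1/(875×109×10³) = 1.435×10⁻⁸ N⁻¹.
So P = 0.0007812 / 1.435×10⁻⁸ = 54.45 kN.
σ_{cast iron} = P/A₂ = 54450/875 = 62.23 MPa, tensile.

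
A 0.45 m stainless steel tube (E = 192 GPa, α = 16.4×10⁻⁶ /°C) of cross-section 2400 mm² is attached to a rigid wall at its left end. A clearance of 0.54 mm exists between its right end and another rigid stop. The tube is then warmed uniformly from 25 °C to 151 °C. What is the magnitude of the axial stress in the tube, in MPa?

σ ≈ 166 MPa (compressive)

Free thermal elongation = αΔT L = 16.4×10⁻⁶ × 126 × 450 = 0.9299 mm.
The gap closes (δ_free > 0.54 mm) and the wall then resists a further 0.9299 − 0.54 = 0.3899 mm of expansion.
Compatibility: PL/(AE) = 0.3899 mm, so σ = P/A = E × (0.3899/450) = 166.3 MPa.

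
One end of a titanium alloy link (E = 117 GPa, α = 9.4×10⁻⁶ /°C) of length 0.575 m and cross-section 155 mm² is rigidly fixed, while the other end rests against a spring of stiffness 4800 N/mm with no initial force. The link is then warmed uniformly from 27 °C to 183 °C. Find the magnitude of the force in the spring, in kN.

The unrestrained thermal change is αΔT L = 9.4×10⁻⁶ × 156 × 575 = 0.8432 mm.
Let P be the compressive force at the spring. The link shortens elastically by PL/(AE) and the spring compresses by P/k; together these equal δ_free.
So P = δ_free / [L/(AE) + 1/k] = 0.8432 / [ 575/(155×117×10³) + 1/(4800) ].
P = 0.8432 / 0.00024 = 3513 N.

P ≈ 3.51 kN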